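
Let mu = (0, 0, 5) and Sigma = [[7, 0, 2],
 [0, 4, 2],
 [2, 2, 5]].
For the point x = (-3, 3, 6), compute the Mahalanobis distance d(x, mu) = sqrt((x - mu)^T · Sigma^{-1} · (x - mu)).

Step 1 — centre the observation: (x - mu) = (-3, 3, 1).

Step 2 — invert Sigma (cofactor / det for 3×3, or solve directly):
  Sigma^{-1} = [[0.1667, 0.0417, -0.0833],
 [0.0417, 0.3229, -0.1458],
 [-0.0833, -0.1458, 0.2917]].

Step 3 — form the quadratic (x - mu)^T · Sigma^{-1} · (x - mu):
  Sigma^{-1} · (x - mu) = (-0.4583, 0.6979, 0.1042).
  (x - mu)^T · [Sigma^{-1} · (x - mu)] = (-3)·(-0.4583) + (3)·(0.6979) + (1)·(0.1042) = 3.5729.

Step 4 — take square root: d = √(3.5729) ≈ 1.8902.

d(x, mu) = √(3.5729) ≈ 1.8902


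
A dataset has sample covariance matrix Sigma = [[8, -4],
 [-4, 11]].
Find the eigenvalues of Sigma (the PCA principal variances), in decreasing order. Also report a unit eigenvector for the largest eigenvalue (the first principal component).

Step 1 — characteristic polynomial of 2×2 Sigma:
  det(Sigma - λI) = λ² - trace · λ + det = 0.
  trace = 8 + 11 = 19, det = 8·11 - (-4)² = 72.
Step 2 — discriminant:
  Δ = trace² - 4·det = 361 - 288 = 73.
Step 3 — eigenvalues:
  λ = (trace ± √Δ)/2 = (19 ± 8.544)/2,
  λ_1 = 13.772,  λ_2 = 5.228.

Step 4 — unit eigenvector for λ_1: solve (Sigma - λ_1 I)v = 0. First row:
  (8 - 13.772)·v_x + (-4)·v_y = 0, i.e. (-5.772)·v_x + (-4)·v_y = 0,
  so v ∝ (b, λ_1 - a) = (-4, 5.772); multiply by -1 so the first entry is positive: u = (4, -5.772).
  ||u|| = √((4)² + (-5.772)²) = √(49.316) ≈ 7.0225,
  v_1 = u/||u|| ≈ (0.5696, -0.8219) (||v_1|| = 1).

λ_1 = 13.772,  λ_2 = 5.228;  v_1 ≈ (0.5696, -0.8219)


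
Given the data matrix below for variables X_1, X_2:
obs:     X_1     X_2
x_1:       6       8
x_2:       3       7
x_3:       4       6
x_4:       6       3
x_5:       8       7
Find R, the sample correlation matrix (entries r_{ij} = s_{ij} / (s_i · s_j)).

Step 1 — column means:
  mean(X_1) = (6 + 3 + 4 + 6 + 8) / 5 = 27/5 = 5.4
  mean(X_2) = (8 + 7 + 6 + 3 + 7) / 5 = 31/5 = 6.2

Step 2 — sample variances and covariances s[i,j] = (1/(n-1)) · Σ_k (x_{k,i} - mean_i) · (x_{k,j} - mean_j), with n-1 = 4:
  s[X_1,X_1] = ((0.6)·(0.6) + (-2.4)·(-2.4) + (-1.4)·(-1.4) + (0.6)·(0.6) + (2.6)·(2.6)) / 4 = 15.2/4 = 3.8
  s[X_1,X_2] = ((0.6)·(1.8) + (-2.4)·(0.8) + (-1.4)·(-0.2) + (0.6)·(-3.2) + (2.6)·(0.8)) / 4 = -0.4/4 = -0.1
  s[X_2,X_2] = ((1.8)·(1.8) + (0.8)·(0.8) + (-0.2)·(-0.2) + (-3.2)·(-3.2) + (0.8)·(0.8)) / 4 = 14.8/4 = 3.7
  Sample standard deviations s_i = √(s[i,i]):
  s(X_1) = √(3.8) = 1.9494
  s(X_2) = √(3.7) = 1.9235

Step 3 — r_{ij} = s_{ij} / (s_i · s_j):
  r[X_1,X_1] = 1 (diagonal).
  r[X_1,X_2] = -0.1 / (1.9494 · 1.9235) = -0.1 / 3.7497 = -0.0267
  r[X_2,X_2] = 1 (diagonal).

R is symmetric with unit diagonal. Assembling:

R = [[1, -0.0267],
 [-0.0267, 1]]


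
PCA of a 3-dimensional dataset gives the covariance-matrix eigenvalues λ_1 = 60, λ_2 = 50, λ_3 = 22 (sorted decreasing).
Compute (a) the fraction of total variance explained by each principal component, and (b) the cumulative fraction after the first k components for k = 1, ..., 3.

Step 1 — total variance = trace(Sigma) = Σ λ_i = 60 + 50 + 22 = 132.

Step 2 — fraction explained by component i = λ_i / Σ λ:
  PC1: 60/132 = 0.4545
  PC2: 50/132 = 0.3788
  PC3: 22/132 = 0.1667

Step 3 — cumulative fraction after k components = (λ_1 + ... + λ_k) / Σ λ:
  k = 1: 60/132 = 0.4545
  k = 2: (60 + 50)/132 = 110/132 = 0.8333
  k = 3: (60 + 50 + 22)/132 = 132/132 = 1

Summary (fraction, with percent):

explained: PC1 0.4545 (45.45%), PC2 0.3788 (37.88%), PC3 0.1667 (16.67%);  cumulative: 0.4545, 0.8333, 1


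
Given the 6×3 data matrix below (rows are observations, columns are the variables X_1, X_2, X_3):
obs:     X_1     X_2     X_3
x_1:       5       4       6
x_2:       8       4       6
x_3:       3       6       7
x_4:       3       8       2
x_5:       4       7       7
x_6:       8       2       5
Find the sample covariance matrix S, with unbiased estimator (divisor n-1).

Step 1 — column means:
  mean(X_1) = (5 + 8 + 3 + 3 + 4 + 8) / 6 = 31/6 = 5.1667
  mean(X_2) = (4 + 4 + 6 + 8 + 7 + 2) / 6 = 31/6 = 5.1667
  mean(X_3) = (6 + 6 + 7 + 2 + 7 + 5) / 6 = 33/6 = 5.5

Step 2 — sample covariance S[i,j] = (1/(n-1)) · Σ_k (x_{k,i} - mean_i) · (x_{k,j} - mean_j), with n-1 = 5.
  S[X_1,X_1] = ((-0.1667)·(-0.1667) + (2.8333)·(2.8333) + (-2.1667)·(-2.1667) + (-2.1667)·(-2.1667) + (-1.1667)·(-1.1667) + (2.8333)·(2.8333)) / 5 = 26.8333/5 = 5.3667
  S[X_1,X_2] = ((-0.1667)·(-1.1667) + (2.8333)·(-1.1667) + (-2.1667)·(0.8333) + (-2.1667)·(2.8333) + (-1.1667)·(1.8333) + (2.8333)·(-3.1667)) / 5 = -22.1667/5 = -4.4333
  S[X_1,X_3] = ((-0.1667)·(0.5) + (2.8333)·(0.5) + (-2.1667)·(1.5) + (-2.1667)·(-3.5) + (-1.1667)·(1.5) + (2.8333)·(-0.5)) / 5 = 2.5/5 = 0.5
  S[X_2,X_2] = ((-1.1667)·(-1.1667) + (-1.1667)·(-1.1667) + (0.8333)·(0.8333) + (2.8333)·(2.8333) + (1.8333)·(1.8333) + (-3.1667)·(-3.1667)) / 5 = 24.8333/5 = 4.9667
  S[X_2,X_3] = ((-1.1667)·(0.5) + (-1.1667)·(0.5) + (0.8333)·(1.5) + (2.8333)·(-3.5) + (1.8333)·(1.5) + (-3.1667)·(-0.5)) / 5 = -5.5/5 = -1.1
  S[X_3,X_3] = ((0.5)·(0.5) + (0.5)·(0.5) + (1.5)·(1.5) + (-3.5)·(-3.5) + (1.5)·(1.5) + (-0.5)·(-0.5)) / 5 = 17.5/5 = 3.5

S is symmetric (S[j,i] = S[i,j]). Assembling:

S = [[5.3667, -4.4333, 0.5],
 [-4.4333, 4.9667, -1.1],
 [0.5, -1.1, 3.5]]


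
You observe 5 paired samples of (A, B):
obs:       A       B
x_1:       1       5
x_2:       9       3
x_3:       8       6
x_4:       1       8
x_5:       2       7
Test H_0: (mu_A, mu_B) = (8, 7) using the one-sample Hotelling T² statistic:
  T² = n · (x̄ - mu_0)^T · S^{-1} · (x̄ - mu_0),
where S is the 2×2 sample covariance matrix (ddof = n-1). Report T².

Step 1 — sample mean vector:
  mean(A) = (1 + 9 + 8 + 1 + 2) / 5 = 21/5 = 4.2
  mean(B) = (5 + 3 + 6 + 8 + 7) / 5 = 29/5 = 5.8
  x̄ = (4.2, 5.8),  deviation x̄ - mu_0 = (4.2, 5.8) - (8, 7) = (-3.8, -1.2).

Step 2 — sample covariance matrix, S[i,j] = (1/(n-1)) · Σ_k (x_{k,i} - mean_i) · (x_{k,j} - mean_j), divisor n-1 = 4:
  S[A,A] = ((-3.2)·(-3.2) + (4.8)·(4.8) + (3.8)·(3.8) + (-3.2)·(-3.2) + (-2.2)·(-2.2)) / 4 = 62.8/4 = 15.7
  S[A,B] = ((-3.2)·(-0.8) + (4.8)·(-2.8) + (3.8)·(0.2) + (-3.2)·(2.2) + (-2.2)·(1.2)) / 4 = -19.8/4 = -4.95
  S[B,B] = ((-0.8)·(-0.8) + (-2.8)·(-2.8) + (0.2)·(0.2) + (2.2)·(2.2) + (1.2)·(1.2)) / 4 = 14.8/4 = 3.7
  S = [[15.7, -4.95],
 [-4.95, 3.7]].

Step 3 — invert S. det(S) = 15.7·3.7 - (-4.95)² = 33.5875.
  S^{-1} = (1/det) · [[d, -b], [-b, a]] = [[0.1102, 0.1474],
 [0.1474, 0.4674]].

Step 4 — quadratic form (x̄ - mu_0)^T · S^{-1} · (x̄ - mu_0):
  S^{-1} · (x̄ - mu_0) = (-0.5955, -1.121),
  (x̄ - mu_0)^T · [...] = (-3.8)·(-0.5955) + (-1.2)·(-1.121) = 3.6079.

Step 5 — scale by n: T² = 5 · 3.6079 = 18.0394.

T² ≈ 18.0394


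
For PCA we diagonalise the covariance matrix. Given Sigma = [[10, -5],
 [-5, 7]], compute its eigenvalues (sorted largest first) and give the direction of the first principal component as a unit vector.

Step 1 — characteristic polynomial of 2×2 Sigma:
  det(Sigma - λI) = λ² - trace · λ + det = 0.
  trace = 10 + 7 = 17, det = 10·7 - (-5)² = 45.
Step 2 — discriminant:
  Δ = trace² - 4·det = 289 - 180 = 109.
Step 3 — eigenvalues:
  λ = (trace ± √Δ)/2 = (17 ± 10.4403)/2,
  λ_1 = 13.7202,  λ_2 = 3.2798.

Step 4 — unit eigenvector for λ_1: solve (Sigma - λ_1 I)v = 0. First row:
  (10 - 13.7202)·v_x + (-5)·v_y = 0, i.e. (-3.7202)·v_x + (-5)·v_y = 0,
  so v ∝ (b, λ_1 - a) = (-5, 3.7202); multiply by -1 so the first entry is positive: u = (5, -3.7202).
  ||u|| = √((5)² + (-3.7202)²) = √(38.8395) ≈ 6.2321,
  v_1 = u/||u|| ≈ (0.8023, -0.5969) (||v_1|| = 1).

λ_1 = 13.7202,  λ_2 = 3.2798;  v_1 ≈ (0.8023, -0.5969)


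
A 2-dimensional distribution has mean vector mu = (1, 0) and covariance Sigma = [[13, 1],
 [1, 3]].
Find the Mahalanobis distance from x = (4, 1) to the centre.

Step 1 — centre the observation: (x - mu) = (3, 1).

Step 2 — invert Sigma. det(Sigma) = 13·3 - (1)² = 38.
  Sigma^{-1} = (1/det) · [[d, -b], [-b, a]] = [[0.0789, -0.0263],
 [-0.0263, 0.3421]].

Step 3 — form the quadratic (x - mu)^T · Sigma^{-1} · (x - mu):
  Sigma^{-1} · (x - mu) = (0.2105, 0.2632).
  (x - mu)^T · [Sigma^{-1} · (x - mu)] = (3)·(0.2105) + (1)·(0.2632) = 0.8947.

Step 4 — take square root: d = √(0.8947) ≈ 0.9459.

d(x, mu) = √(0.8947) ≈ 0.9459


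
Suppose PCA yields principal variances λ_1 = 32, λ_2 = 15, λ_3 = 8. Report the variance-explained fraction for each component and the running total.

Step 1 — total variance = trace(Sigma) = Σ λ_i = 32 + 15 + 8 = 55.

Step 2 — fraction explained by component i = λ_i / Σ λ:
  PC1: 32/55 = 0.5818
  PC2: 15/55 = 0.2727
  PC3: 8/55 = 0.1455

Step 3 — cumulative fraction after k components = (λ_1 + ... + λ_k) / Σ λ:
  k = 1: 32/55 = 0.5818
  k = 2: (32 + 15)/55 = 47/55 = 0.8545
  k = 3: (32 + 15 + 8)/55 = 55/55 = 1

Summary (fraction, with percent):

explained: PC1 0.5818 (58.18%), PC2 0.2727 (27.27%), PC3 0.1455 (14.55%);  cumulative: 0.5818, 0.8545, 1


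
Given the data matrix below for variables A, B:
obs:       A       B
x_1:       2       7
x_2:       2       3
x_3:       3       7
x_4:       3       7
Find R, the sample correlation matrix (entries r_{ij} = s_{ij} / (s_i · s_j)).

Step 1 — column means:
  mean(A) = (2 + 2 + 3 + 3) / 4 = 10/4 = 2.5
  mean(B) = (7 + 3 + 7 + 7) / 4 = 24/4 = 6

Step 2 — sample variances and covariances s[i,j] = (1/(n-1)) · Σ_k (x_{k,i} - mean_i) · (x_{k,j} - mean_j), with n-1 = 3:
  s[A,A] = ((-0.5)·(-0.5) + (-0.5)·(-0.5) + (0.5)·(0.5) + (0.5)·(0.5)) / 3 = 1/3 = 0.3333
  s[A,B] = ((-0.5)·(1) + (-0.5)·(-3) + (0.5)·(1) + (0.5)·(1)) / 3 = 2/3 = 0.6667
  s[B,B] = ((1)·(1) + (-3)·(-3) + (1)·(1) + (1)·(1)) / 3 = 12/3 = 4
  Sample standard deviations s_i = √(s[i,i]):
  s(A) = √(0.3333) = 0.5774
  s(B) = √(4) = 2

Step 3 — r_{ij} = s_{ij} / (s_i · s_j):
  r[A,A] = 1 (diagonal).
  r[A,B] = 0.6667 / (0.5774 · 2) = 0.6667 / 1.1547 = 0.5774
  r[B,B] = 1 (diagonal).

R is symmetric with unit diagonal. Assembling:

R = [[1, 0.5774],
 [0.5774, 1]]


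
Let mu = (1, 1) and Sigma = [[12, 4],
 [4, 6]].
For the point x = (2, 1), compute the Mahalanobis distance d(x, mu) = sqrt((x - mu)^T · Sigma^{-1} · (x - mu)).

Step 1 — centre the observation: (x - mu) = (1, 0).

Step 2 — invert Sigma. det(Sigma) = 12·6 - (4)² = 56.
  Sigma^{-1} = (1/det) · [[d, -b], [-b, a]] = [[0.1071, -0.0714],
 [-0.0714, 0.2143]].

Step 3 — form the quadratic (x - mu)^T · Sigma^{-1} · (x - mu):
  Sigma^{-1} · (x - mu) = (0.1071, -0.0714).
  (x - mu)^T · [Sigma^{-1} · (x - mu)] = (1)·(0.1071) + (0)·(-0.0714) = 0.1071.

Step 4 — take square root: d = √(0.1071) ≈ 0.3273.

d(x, mu) = √(0.1071) ≈ 0.3273


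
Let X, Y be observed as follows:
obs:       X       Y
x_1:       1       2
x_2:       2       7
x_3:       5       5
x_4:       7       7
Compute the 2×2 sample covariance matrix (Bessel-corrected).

Step 1 — column means:
  mean(X) = (1 + 2 + 5 + 7) / 4 = 15/4 = 3.75
  mean(Y) = (2 + 7 + 5 + 7) / 4 = 21/4 = 5.25

Step 2 — sample covariance S[i,j] = (1/(n-1)) · Σ_k (x_{k,i} - mean_i) · (x_{k,j} - mean_j), with n-1 = 3.
  S[X,X] = ((-2.75)·(-2.75) + (-1.75)·(-1.75) + (1.25)·(1.25) + (3.25)·(3.25)) / 3 = 22.75/3 = 7.5833
  S[X,Y] = ((-2.75)·(-3.25) + (-1.75)·(1.75) + (1.25)·(-0.25) + (3.25)·(1.75)) / 3 = 11.25/3 = 3.75
  S[Y,Y] = ((-3.25)·(-3.25) + (1.75)·(1.75) + (-0.25)·(-0.25) + (1.75)·(1.75)) / 3 = 16.75/3 = 5.5833

S is symmetric (S[j,i] = S[i,j]). Assembling:

S = [[7.5833, 3.75],
 [3.75, 5.5833]]


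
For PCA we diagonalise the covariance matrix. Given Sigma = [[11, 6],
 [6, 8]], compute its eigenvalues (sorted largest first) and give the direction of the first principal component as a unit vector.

Step 1 — characteristic polynomial of 2×2 Sigma:
  det(Sigma - λI) = λ² - trace · λ + det = 0.
  trace = 11 + 8 = 19, det = 11·8 - (6)² = 52.
Step 2 — discriminant:
  Δ = trace² - 4·det = 361 - 208 = 153.
Step 3 — eigenvalues:
  λ = (trace ± √Δ)/2 = (19 ± 12.3693)/2,
  λ_1 = 15.6847,  λ_2 = 3.3153.

Step 4 — unit eigenvector for λ_1: solve (Sigma - λ_1 I)v = 0. First row:
  (11 - 15.6847)·v_x + (6)·v_y = 0, i.e. (-4.6847)·v_x + (6)·v_y = 0,
  so v ∝ (b, λ_1 - a) = (6, 4.6847) = u.
  ||u|| = √((6)² + (4.6847)²) = √(57.946) ≈ 7.6122,
  v_1 = u/||u|| ≈ (0.7882, 0.6154) (||v_1|| = 1).

λ_1 = 15.6847,  λ_2 = 3.3153;  v_1 ≈ (0.7882, 0.6154)


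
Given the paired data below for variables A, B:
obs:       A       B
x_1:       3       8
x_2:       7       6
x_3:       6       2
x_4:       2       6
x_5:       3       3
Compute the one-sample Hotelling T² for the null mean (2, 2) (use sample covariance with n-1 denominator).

Step 1 — sample mean vector:
  mean(A) = (3 + 7 + 6 + 2 + 3) / 5 = 21/5 = 4.2
  mean(B) = (8 + 6 + 2 + 6 + 3) / 5 = 25/5 = 5
  x̄ = (4.2, 5),  deviation x̄ - mu_0 = (4.2, 5) - (2, 2) = (2.2, 3).

Step 2 — sample covariance matrix, S[i,j] = (1/(n-1)) · Σ_k (x_{k,i} - mean_i) · (x_{k,j} - mean_j), divisor n-1 = 4:
  S[A,A] = ((-1.2)·(-1.2) + (2.8)·(2.8) + (1.8)·(1.8) + (-2.2)·(-2.2) + (-1.2)·(-1.2)) / 4 = 18.8/4 = 4.7
  S[A,B] = ((-1.2)·(3) + (2.8)·(1) + (1.8)·(-3) + (-2.2)·(1) + (-1.2)·(-2)) / 4 = -6/4 = -1.5
  S[B,B] = ((3)·(3) + (1)·(1) + (-3)·(-3) + (1)·(1) + (-2)·(-2)) / 4 = 24/4 = 6
  S = [[4.7, -1.5],
 [-1.5, 6]].

Step 3 — invert S. det(S) = 4.7·6 - (-1.5)² = 25.95.
  S^{-1} = (1/det) · [[d, -b], [-b, a]] = [[0.2312, 0.0578],
 [0.0578, 0.1811]].

Step 4 — quadratic form (x̄ - mu_0)^T · S^{-1} · (x̄ - mu_0):
  S^{-1} · (x̄ - mu_0) = (0.6821, 0.6705),
  (x̄ - mu_0)^T · [...] = (2.2)·(0.6821) + (3)·(0.6705) = 3.5121.

Step 5 — scale by n: T² = 5 · 3.5121 = 17.5607.

T² ≈ 17.5607


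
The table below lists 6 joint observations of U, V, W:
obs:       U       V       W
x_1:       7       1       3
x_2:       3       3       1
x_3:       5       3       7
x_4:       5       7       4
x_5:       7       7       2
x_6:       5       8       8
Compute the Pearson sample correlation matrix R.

Step 1 — column means:
  mean(U) = (7 + 3 + 5 + 5 + 7 + 5) / 6 = 32/6 = 5.3333
  mean(V) = (1 + 3 + 3 + 7 + 7 + 8) / 6 = 29/6 = 4.8333
  mean(W) = (3 + 1 + 7 + 4 + 2 + 8) / 6 = 25/6 = 4.1667

Step 2 — sample variances and covariances s[i,j] = (1/(n-1)) · Σ_k (x_{k,i} - mean_i) · (x_{k,j} - mean_j), with n-1 = 5:
  s[U,U] = ((1.6667)·(1.6667) + (-2.3333)·(-2.3333) + (-0.3333)·(-0.3333) + (-0.3333)·(-0.3333) + (1.6667)·(1.6667) + (-0.3333)·(-0.3333)) / 5 = 11.3333/5 = 2.2667
  s[U,V] = ((1.6667)·(-3.8333) + (-2.3333)·(-1.8333) + (-0.3333)·(-1.8333) + (-0.3333)·(2.1667) + (1.6667)·(2.1667) + (-0.3333)·(3.1667)) / 5 = 0.3333/5 = 0.0667
  s[U,W] = ((1.6667)·(-1.1667) + (-2.3333)·(-3.1667) + (-0.3333)·(2.8333) + (-0.3333)·(-0.1667) + (1.6667)·(-2.1667) + (-0.3333)·(3.8333)) / 5 = -0.3333/5 = -0.0667
  s[V,V] = ((-3.8333)·(-3.8333) + (-1.8333)·(-1.8333) + (-1.8333)·(-1.8333) + (2.1667)·(2.1667) + (2.1667)·(2.1667) + (3.1667)·(3.1667)) / 5 = 40.8333/5 = 8.1667
  s[V,W] = ((-3.8333)·(-1.1667) + (-1.8333)·(-3.1667) + (-1.8333)·(2.8333) + (2.1667)·(-0.1667) + (2.1667)·(-2.1667) + (3.1667)·(3.8333)) / 5 = 12.1667/5 = 2.4333
  s[W,W] = ((-1.1667)·(-1.1667) + (-3.1667)·(-3.1667) + (2.8333)·(2.8333) + (-0.1667)·(-0.1667) + (-2.1667)·(-2.1667) + (3.8333)·(3.8333)) / 5 = 38.8333/5 = 7.7667
  Sample standard deviations s_i = √(s[i,i]):
  s(U) = √(2.2667) = 1.5055
  s(V) = √(8.1667) = 2.8577
  s(W) = √(7.7667) = 2.7869

Step 3 — r_{ij} = s_{ij} / (s_i · s_j):
  r[U,U] = 1 (diagonal).
  r[U,V] = 0.0667 / (1.5055 · 2.8577) = 0.0667 / 4.3025 = 0.0155
  r[U,W] = -0.0667 / (1.5055 · 2.7869) = -0.0667 / 4.1958 = -0.0159
  r[V,V] = 1 (diagonal).
  r[V,W] = 2.4333 / (2.8577 · 2.7869) = 2.4333 / 7.9642 = 0.3055
  r[W,W] = 1 (diagonal).

R is symmetric with unit diagonal. Assembling:

R = [[1, 0.0155, -0.0159],
 [0.0155, 1, 0.3055],
 [-0.0159, 0.3055, 1]]


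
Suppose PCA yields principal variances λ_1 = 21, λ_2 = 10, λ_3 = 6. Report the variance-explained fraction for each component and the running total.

Step 1 — total variance = trace(Sigma) = Σ λ_i = 21 + 10 + 6 = 37.

Step 2 — fraction explained by component i = λ_i / Σ λ:
  PC1: 21/37 = 0.5676
  PC2: 10/37 = 0.2703
  PC3: 6/37 = 0.1622

Step 3 — cumulative fraction after k components = (λ_1 + ... + λ_k) / Σ λ:
  k = 1: 21/37 = 0.5676
  k = 2: (21 + 10)/37 = 31/37 = 0.8378
  k = 3: (21 + 10 + 6)/37 = 37/37 = 1

Summary (fraction, with percent):

explained: PC1 0.5676 (56.76%), PC2 0.2703 (27.03%), PC3 0.1622 (16.22%);  cumulative: 0.5676, 0.8378, 1


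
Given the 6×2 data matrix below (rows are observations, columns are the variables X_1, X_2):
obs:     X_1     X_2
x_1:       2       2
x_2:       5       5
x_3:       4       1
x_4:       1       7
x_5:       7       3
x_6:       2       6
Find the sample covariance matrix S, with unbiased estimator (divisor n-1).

Step 1 — column means:
  mean(X_1) = (2 + 5 + 4 + 1 + 7 + 2) / 6 = 21/6 = 3.5
  mean(X_2) = (2 + 5 + 1 + 7 + 3 + 6) / 6 = 24/6 = 4

Step 2 — sample covariance S[i,j] = (1/(n-1)) · Σ_k (x_{k,i} - mean_i) · (x_{k,j} - mean_j), with n-1 = 5.
  S[X_1,X_1] = ((-1.5)·(-1.5) + (1.5)·(1.5) + (0.5)·(0.5) + (-2.5)·(-2.5) + (3.5)·(3.5) + (-1.5)·(-1.5)) / 5 = 25.5/5 = 5.1
  S[X_1,X_2] = ((-1.5)·(-2) + (1.5)·(1) + (0.5)·(-3) + (-2.5)·(3) + (3.5)·(-1) + (-1.5)·(2)) / 5 = -11/5 = -2.2
  S[X_2,X_2] = ((-2)·(-2) + (1)·(1) + (-3)·(-3) + (3)·(3) + (-1)·(-1) + (2)·(2)) / 5 = 28/5 = 5.6

S is symmetric (S[j,i] = S[i,j]). Assembling:

S = [[5.1, -2.2],
 [-2.2, 5.6]]


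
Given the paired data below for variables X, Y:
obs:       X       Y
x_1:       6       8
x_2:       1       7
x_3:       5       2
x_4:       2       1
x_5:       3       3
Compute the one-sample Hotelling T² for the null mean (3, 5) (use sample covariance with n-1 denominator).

Step 1 — sample mean vector:
  mean(X) = (6 + 1 + 5 + 2 + 3) / 5 = 17/5 = 3.4
  mean(Y) = (8 + 7 + 2 + 1 + 3) / 5 = 21/5 = 4.2
  x̄ = (3.4, 4.2),  deviation x̄ - mu_0 = (3.4, 4.2) - (3, 5) = (0.4, -0.8).

Step 2 — sample covariance matrix, S[i,j] = (1/(n-1)) · Σ_k (x_{k,i} - mean_i) · (x_{k,j} - mean_j), divisor n-1 = 4:
  S[X,X] = ((2.6)·(2.6) + (-2.4)·(-2.4) + (1.6)·(1.6) + (-1.4)·(-1.4) + (-0.4)·(-0.4)) / 4 = 17.2/4 = 4.3
  S[X,Y] = ((2.6)·(3.8) + (-2.4)·(2.8) + (1.6)·(-2.2) + (-1.4)·(-3.2) + (-0.4)·(-1.2)) / 4 = 4.6/4 = 1.15
  S[Y,Y] = ((3.8)·(3.8) + (2.8)·(2.8) + (-2.2)·(-2.2) + (-3.2)·(-3.2) + (-1.2)·(-1.2)) / 4 = 38.8/4 = 9.7
  S = [[4.3, 1.15],
 [1.15, 9.7]].

Step 3 — invert S. det(S) = 4.3·9.7 - (1.15)² = 40.3875.
  S^{-1} = (1/det) · [[d, -b], [-b, a]] = [[0.2402, -0.0285],
 [-0.0285, 0.1065]].

Step 4 — quadratic form (x̄ - mu_0)^T · S^{-1} · (x̄ - mu_0):
  S^{-1} · (x̄ - mu_0) = (0.1188, -0.0966),
  (x̄ - mu_0)^T · [...] = (0.4)·(0.1188) + (-0.8)·(-0.0966) = 0.1248.

Step 5 — scale by n: T² = 5 · 0.1248 = 0.624.

T² ≈ 0.624


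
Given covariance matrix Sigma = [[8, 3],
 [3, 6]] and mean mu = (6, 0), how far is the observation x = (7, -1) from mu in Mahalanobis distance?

Step 1 — centre the observation: (x - mu) = (1, -1).

Step 2 — invert Sigma. det(Sigma) = 8·6 - (3)² = 39.
  Sigma^{-1} = (1/det) · [[d, -b], [-b, a]] = [[0.1538, -0.0769],
 [-0.0769, 0.2051]].

Step 3 — form the quadratic (x - mu)^T · Sigma^{-1} · (x - mu):
  Sigma^{-1} · (x - mu) = (0.2308, -0.2821).
  (x - mu)^T · [Sigma^{-1} · (x - mu)] = (1)·(0.2308) + (-1)·(-0.2821) = 0.5128.

Step 4 — take square root: d = √(0.5128) ≈ 0.7161.

d(x, mu) = √(0.5128) ≈ 0.7161


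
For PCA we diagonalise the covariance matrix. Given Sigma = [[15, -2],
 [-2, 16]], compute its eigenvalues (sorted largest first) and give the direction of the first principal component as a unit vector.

Step 1 — characteristic polynomial of 2×2 Sigma:
  det(Sigma - λI) = λ² - trace · λ + det = 0.
  trace = 15 + 16 = 31, det = 15·16 - (-2)² = 236.
Step 2 — discriminant:
  Δ = trace² - 4·det = 961 - 944 = 17.
Step 3 — eigenvalues:
  λ = (trace ± √Δ)/2 = (31 ± 4.1231)/2,
  λ_1 = 17.5616,  λ_2 = 13.4384.

Step 4 — unit eigenvector for λ_1: solve (Sigma - λ_1 I)v = 0. First row:
  (15 - 17.5616)·v_x + (-2)·v_y = 0, i.e. (-2.5616)·v_x + (-2)·v_y = 0,
  so v ∝ (b, λ_1 - a) = (-2, 2.5616); multiply by -1 so the first entry is positive: u = (2, -2.5616).
  ||u|| = √((2)² + (-2.5616)²) = √(10.5616) ≈ 3.2499,
  v_1 = u/||u|| ≈ (0.6154, -0.7882) (||v_1|| = 1).

λ_1 = 17.5616,  λ_2 = 13.4384;  v_1 ≈ (0.6154, -0.7882)


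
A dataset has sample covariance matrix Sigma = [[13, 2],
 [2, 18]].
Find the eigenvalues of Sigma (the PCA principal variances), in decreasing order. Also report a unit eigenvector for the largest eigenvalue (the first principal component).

Step 1 — characteristic polynomial of 2×2 Sigma:
  det(Sigma - λI) = λ² - trace · λ + det = 0.
  trace = 13 + 18 = 31, det = 13·18 - (2)² = 230.
Step 2 — discriminant:
  Δ = trace² - 4·det = 961 - 920 = 41.
Step 3 — eigenvalues:
  λ = (trace ± √Δ)/2 = (31 ± 6.4031)/2,
  λ_1 = 18.7016,  λ_2 = 12.2984.

Step 4 — unit eigenvector for λ_1: solve (Sigma - λ_1 I)v = 0. First row:
  (13 - 18.7016)·v_x + (2)·v_y = 0, i.e. (-5.7016)·v_x + (2)·v_y = 0,
  so v ∝ (b, λ_1 - a) = (2, 5.7016) = u.
  ||u|| = √((2)² + (5.7016)²) = √(36.5078) ≈ 6.0422,
  v_1 = u/||u|| ≈ (0.331, 0.9436) (||v_1|| = 1).

λ_1 = 18.7016,  λ_2 = 12.2984;  v_1 ≈ (0.331, 0.9436)


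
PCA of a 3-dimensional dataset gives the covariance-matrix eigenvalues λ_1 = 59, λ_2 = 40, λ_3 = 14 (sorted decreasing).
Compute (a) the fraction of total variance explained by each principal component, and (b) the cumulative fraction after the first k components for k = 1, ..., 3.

Step 1 — total variance = trace(Sigma) = Σ λ_i = 59 + 40 + 14 = 113.

Step 2 — fraction explained by component i = λ_i / Σ λ:
  PC1: 59/113 = 0.5221
  PC2: 40/113 = 0.354
  PC3: 14/113 = 0.1239

Step 3 — cumulative fraction after k components = (λ_1 + ... + λ_k) / Σ λ:
  k = 1: 59/113 = 0.5221
  k = 2: (59 + 40)/113 = 99/113 = 0.8761
  k = 3: (59 + 40 + 14)/113 = 113/113 = 1

Summary (fraction, with percent):

explained: PC1 0.5221 (52.21%), PC2 0.354 (35.4%), PC3 0.1239 (12.39%);  cumulative: 0.5221, 0.8761, 1


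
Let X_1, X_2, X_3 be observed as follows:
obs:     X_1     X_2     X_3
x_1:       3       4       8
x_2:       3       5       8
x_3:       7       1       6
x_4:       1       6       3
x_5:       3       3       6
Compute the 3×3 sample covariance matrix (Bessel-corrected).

Step 1 — column means:
  mean(X_1) = (3 + 3 + 7 + 1 + 3) / 5 = 17/5 = 3.4
  mean(X_2) = (4 + 5 + 1 + 6 + 3) / 5 = 19/5 = 3.8
  mean(X_3) = (8 + 8 + 6 + 3 + 6) / 5 = 31/5 = 6.2

Step 2 — sample covariance S[i,j] = (1/(n-1)) · Σ_k (x_{k,i} - mean_i) · (x_{k,j} - mean_j), with n-1 = 4.
  S[X_1,X_1] = ((-0.4)·(-0.4) + (-0.4)·(-0.4) + (3.6)·(3.6) + (-2.4)·(-2.4) + (-0.4)·(-0.4)) / 4 = 19.2/4 = 4.8
  S[X_1,X_2] = ((-0.4)·(0.2) + (-0.4)·(1.2) + (3.6)·(-2.8) + (-2.4)·(2.2) + (-0.4)·(-0.8)) / 4 = -15.6/4 = -3.9
  S[X_1,X_3] = ((-0.4)·(1.8) + (-0.4)·(1.8) + (3.6)·(-0.2) + (-2.4)·(-3.2) + (-0.4)·(-0.2)) / 4 = 5.6/4 = 1.4
  S[X_2,X_2] = ((0.2)·(0.2) + (1.2)·(1.2) + (-2.8)·(-2.8) + (2.2)·(2.2) + (-0.8)·(-0.8)) / 4 = 14.8/4 = 3.7
  S[X_2,X_3] = ((0.2)·(1.8) + (1.2)·(1.8) + (-2.8)·(-0.2) + (2.2)·(-3.2) + (-0.8)·(-0.2)) / 4 = -3.8/4 = -0.95
  S[X_3,X_3] = ((1.8)·(1.8) + (1.8)·(1.8) + (-0.2)·(-0.2) + (-3.2)·(-3.2) + (-0.2)·(-0.2)) / 4 = 16.8/4 = 4.2

S is symmetric (S[j,i] = S[i,j]). Assembling:

S = [[4.8, -3.9, 1.4],
 [-3.9, 3.7, -0.95],
 [1.4, -0.95, 4.2]]


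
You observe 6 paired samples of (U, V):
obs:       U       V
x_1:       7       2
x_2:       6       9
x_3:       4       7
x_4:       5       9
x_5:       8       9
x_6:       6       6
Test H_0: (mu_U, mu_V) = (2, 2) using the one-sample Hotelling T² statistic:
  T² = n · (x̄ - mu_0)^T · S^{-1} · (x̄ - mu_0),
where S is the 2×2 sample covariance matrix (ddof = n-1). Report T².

Step 1 — sample mean vector:
  mean(U) = (7 + 6 + 4 + 5 + 8 + 6) / 6 = 36/6 = 6
  mean(V) = (2 + 9 + 7 + 9 + 9 + 6) / 6 = 42/6 = 7
  x̄ = (6, 7),  deviation x̄ - mu_0 = (6, 7) - (2, 2) = (4, 5).

Step 2 — sample covariance matrix, S[i,j] = (1/(n-1)) · Σ_k (x_{k,i} - mean_i) · (x_{k,j} - mean_j), divisor n-1 = 5:
  S[U,U] = ((1)·(1) + (0)·(0) + (-2)·(-2) + (-1)·(-1) + (2)·(2) + (0)·(0)) / 5 = 10/5 = 2
  S[U,V] = ((1)·(-5) + (0)·(2) + (-2)·(0) + (-1)·(2) + (2)·(2) + (0)·(-1)) / 5 = -3/5 = -0.6
  S[V,V] = ((-5)·(-5) + (2)·(2) + (0)·(0) + (2)·(2) + (2)·(2) + (-1)·(-1)) / 5 = 38/5 = 7.6
  S = [[2, -0.6],
 [-0.6, 7.6]].

Step 3 — invert S. det(S) = 2·7.6 - (-0.6)² = 14.84.
  S^{-1} = (1/det) · [[d, -b], [-b, a]] = [[0.5121, 0.0404],
 [0.0404, 0.1348]].

Step 4 — quadratic form (x̄ - mu_0)^T · S^{-1} · (x̄ - mu_0):
  S^{-1} · (x̄ - mu_0) = (2.2507, 0.8356),
  (x̄ - mu_0)^T · [...] = (4)·(2.2507) + (5)·(0.8356) = 13.1806.

Step 5 — scale by n: T² = 6 · 13.1806 = 79.0836.

T² ≈ 79.0836


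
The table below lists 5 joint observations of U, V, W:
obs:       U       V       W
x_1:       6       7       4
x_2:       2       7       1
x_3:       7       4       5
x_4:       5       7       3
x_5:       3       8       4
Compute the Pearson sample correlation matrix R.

Step 1 — column means:
  mean(U) = (6 + 2 + 7 + 5 + 3) / 5 = 23/5 = 4.6
  mean(V) = (7 + 7 + 4 + 7 + 8) / 5 = 33/5 = 6.6
  mean(W) = (4 + 1 + 5 + 3 + 4) / 5 = 17/5 = 3.4

Step 2 — sample variances and covariances s[i,j] = (1/(n-1)) · Σ_k (x_{k,i} - mean_i) · (x_{k,j} - mean_j), with n-1 = 4:
  s[U,U] = ((1.4)·(1.4) + (-2.6)·(-2.6) + (2.4)·(2.4) + (0.4)·(0.4) + (-1.6)·(-1.6)) / 4 = 17.2/4 = 4.3
  s[U,V] = ((1.4)·(0.4) + (-2.6)·(0.4) + (2.4)·(-2.6) + (0.4)·(0.4) + (-1.6)·(1.4)) / 4 = -8.8/4 = -2.2
  s[U,W] = ((1.4)·(0.6) + (-2.6)·(-2.4) + (2.4)·(1.6) + (0.4)·(-0.4) + (-1.6)·(0.6)) / 4 = 9.8/4 = 2.45
  s[V,V] = ((0.4)·(0.4) + (0.4)·(0.4) + (-2.6)·(-2.6) + (0.4)·(0.4) + (1.4)·(1.4)) / 4 = 9.2/4 = 2.3
  s[V,W] = ((0.4)·(0.6) + (0.4)·(-2.4) + (-2.6)·(1.6) + (0.4)·(-0.4) + (1.4)·(0.6)) / 4 = -4.2/4 = -1.05
  s[W,W] = ((0.6)·(0.6) + (-2.4)·(-2.4) + (1.6)·(1.6) + (-0.4)·(-0.4) + (0.6)·(0.6)) / 4 = 9.2/4 = 2.3
  Sample standard deviations s_i = √(s[i,i]):
  s(U) = √(4.3) = 2.0736
  s(V) = √(2.3) = 1.5166
  s(W) = √(2.3) = 1.5166

Step 3 — r_{ij} = s_{ij} / (s_i · s_j):
  r[U,U] = 1 (diagonal).
  r[U,V] = -2.2 / (2.0736 · 1.5166) = -2.2 / 3.1448 = -0.6996
  r[U,W] = 2.45 / (2.0736 · 1.5166) = 2.45 / 3.1448 = 0.7791
  r[V,V] = 1 (diagonal).
  r[V,W] = -1.05 / (1.5166 · 1.5166) = -1.05 / 2.3 = -0.4565
  r[W,W] = 1 (diagonal).

R is symmetric with unit diagonal. Assembling:

R = [[1, -0.6996, 0.7791],
 [-0.6996, 1, -0.4565],
 [0.7791, -0.4565, 1]]


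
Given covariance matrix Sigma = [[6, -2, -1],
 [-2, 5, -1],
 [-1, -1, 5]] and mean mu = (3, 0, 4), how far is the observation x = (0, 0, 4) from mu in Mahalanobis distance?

Step 1 — centre the observation: (x - mu) = (-3, 0, 0).

Step 2 — invert Sigma (cofactor / det for 3×3, or solve directly):
  Sigma^{-1} = [[0.2087, 0.0957, 0.0609],
 [0.0957, 0.2522, 0.0696],
 [0.0609, 0.0696, 0.2261]].

Step 3 — form the quadratic (x - mu)^T · Sigma^{-1} · (x - mu):
  Sigma^{-1} · (x - mu) = (-0.6261, -0.287, -0.1826).
  (x - mu)^T · [Sigma^{-1} · (x - mu)] = (-3)·(-0.6261) + (0)·(-0.287) + (0)·(-0.1826) = 1.8783.

Step 4 — take square root: d = √(1.8783) ≈ 1.3705.

d(x, mu) = √(1.8783) ≈ 1.3705


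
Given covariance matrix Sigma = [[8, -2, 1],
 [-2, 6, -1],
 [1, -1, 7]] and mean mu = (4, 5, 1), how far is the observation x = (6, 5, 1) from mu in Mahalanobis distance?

Step 1 — centre the observation: (x - mu) = (2, 0, 0).

Step 2 — invert Sigma (cofactor / det for 3×3, or solve directly):
  Sigma^{-1} = [[0.1376, 0.0436, -0.0134],
 [0.0436, 0.1846, 0.0201],
 [-0.0134, 0.0201, 0.1477]].

Step 3 — form the quadratic (x - mu)^T · Sigma^{-1} · (x - mu):
  Sigma^{-1} · (x - mu) = (0.2752, 0.0872, -0.0268).
  (x - mu)^T · [Sigma^{-1} · (x - mu)] = (2)·(0.2752) + (0)·(0.0872) + (0)·(-0.0268) = 0.5503.

Step 4 — take square root: d = √(0.5503) ≈ 0.7418.

d(x, mu) = √(0.5503) ≈ 0.7418


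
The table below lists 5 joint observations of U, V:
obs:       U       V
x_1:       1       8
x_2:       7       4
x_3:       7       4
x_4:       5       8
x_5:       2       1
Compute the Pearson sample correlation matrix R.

Step 1 — column means:
  mean(U) = (1 + 7 + 7 + 5 + 2) / 5 = 22/5 = 4.4
  mean(V) = (8 + 4 + 4 + 8 + 1) / 5 = 25/5 = 5

Step 2 — sample variances and covariances s[i,j] = (1/(n-1)) · Σ_k (x_{k,i} - mean_i) · (x_{k,j} - mean_j), with n-1 = 4:
  s[U,U] = ((-3.4)·(-3.4) + (2.6)·(2.6) + (2.6)·(2.6) + (0.6)·(0.6) + (-2.4)·(-2.4)) / 4 = 31.2/4 = 7.8
  s[U,V] = ((-3.4)·(3) + (2.6)·(-1) + (2.6)·(-1) + (0.6)·(3) + (-2.4)·(-4)) / 4 = -4/4 = -1
  s[V,V] = ((3)·(3) + (-1)·(-1) + (-1)·(-1) + (3)·(3) + (-4)·(-4)) / 4 = 36/4 = 9
  Sample standard deviations s_i = √(s[i,i]):
  s(U) = √(7.8) = 2.7928
  s(V) = √(9) = 3

Step 3 — r_{ij} = s_{ij} / (s_i · s_j):
  r[U,U] = 1 (diagonal).
  r[U,V] = -1 / (2.7928 · 3) = -1 / 8.3785 = -0.1194
  r[V,V] = 1 (diagonal).

R is symmetric with unit diagonal. Assembling:

R = [[1, -0.1194],
 [-0.1194, 1]]


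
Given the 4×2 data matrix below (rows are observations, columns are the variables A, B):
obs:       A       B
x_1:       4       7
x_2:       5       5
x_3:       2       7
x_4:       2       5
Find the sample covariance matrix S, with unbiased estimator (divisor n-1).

Step 1 — column means:
  mean(A) = (4 + 5 + 2 + 2) / 4 = 13/4 = 3.25
  mean(B) = (7 + 5 + 7 + 5) / 4 = 24/4 = 6

Step 2 — sample covariance S[i,j] = (1/(n-1)) · Σ_k (x_{k,i} - mean_i) · (x_{k,j} - mean_j), with n-1 = 3.
  S[A,A] = ((0.75)·(0.75) + (1.75)·(1.75) + (-1.25)·(-1.25) + (-1.25)·(-1.25)) / 3 = 6.75/3 = 2.25
  S[A,B] = ((0.75)·(1) + (1.75)·(-1) + (-1.25)·(1) + (-1.25)·(-1)) / 3 = -1/3 = -0.3333
  S[B,B] = ((1)·(1) + (-1)·(-1) + (1)·(1) + (-1)·(-1)) / 3 = 4/3 = 1.3333

S is symmetric (S[j,i] = S[i,j]). Assembling:

S = [[2.25, -0.3333],
 [-0.3333, 1.3333]]


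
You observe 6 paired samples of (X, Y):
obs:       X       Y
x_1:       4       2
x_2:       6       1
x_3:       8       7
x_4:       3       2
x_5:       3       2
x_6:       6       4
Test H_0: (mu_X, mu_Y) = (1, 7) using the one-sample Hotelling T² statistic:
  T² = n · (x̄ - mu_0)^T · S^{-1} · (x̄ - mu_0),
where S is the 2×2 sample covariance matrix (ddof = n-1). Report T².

Step 1 — sample mean vector:
  mean(X) = (4 + 6 + 8 + 3 + 3 + 6) / 6 = 30/6 = 5
  mean(Y) = (2 + 1 + 7 + 2 + 2 + 4) / 6 = 18/6 = 3
  x̄ = (5, 3),  deviation x̄ - mu_0 = (5, 3) - (1, 7) = (4, -4).

Step 2 — sample covariance matrix, S[i,j] = (1/(n-1)) · Σ_k (x_{k,i} - mean_i) · (x_{k,j} - mean_j), divisor n-1 = 5:
  S[X,X] = ((-1)·(-1) + (1)·(1) + (3)·(3) + (-2)·(-2) + (-2)·(-2) + (1)·(1)) / 5 = 20/5 = 4
  S[X,Y] = ((-1)·(-1) + (1)·(-2) + (3)·(4) + (-2)·(-1) + (-2)·(-1) + (1)·(1)) / 5 = 16/5 = 3.2
  S[Y,Y] = ((-1)·(-1) + (-2)·(-2) + (4)·(4) + (-1)·(-1) + (-1)·(-1) + (1)·(1)) / 5 = 24/5 = 4.8
  S = [[4, 3.2],
 [3.2, 4.8]].

Step 3 — invert S. det(S) = 4·4.8 - (3.2)² = 8.96.
  S^{-1} = (1/det) · [[d, -b], [-b, a]] = [[0.5357, -0.3571],
 [-0.3571, 0.4464]].

Step 4 — quadratic form (x̄ - mu_0)^T · S^{-1} · (x̄ - mu_0):
  S^{-1} · (x̄ - mu_0) = (3.5714, -3.2143),
  (x̄ - mu_0)^T · [...] = (4)·(3.5714) + (-4)·(-3.2143) = 27.1429.

Step 5 — scale by n: T² = 6 · 27.1429 = 162.8571.

T² ≈ 162.8571


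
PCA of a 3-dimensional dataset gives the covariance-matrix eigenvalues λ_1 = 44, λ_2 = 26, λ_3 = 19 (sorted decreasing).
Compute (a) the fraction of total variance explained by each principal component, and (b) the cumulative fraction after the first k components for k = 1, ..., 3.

Step 1 — total variance = trace(Sigma) = Σ λ_i = 44 + 26 + 19 = 89.

Step 2 — fraction explained by component i = λ_i / Σ λ:
  PC1: 44/89 = 0.4944
  PC2: 26/89 = 0.2921
  PC3: 19/89 = 0.2135

Step 3 — cumulative fraction after k components = (λ_1 + ... + λ_k) / Σ λ:
  k = 1: 44/89 = 0.4944
  k = 2: (44 + 26)/89 = 70/89 = 0.7865
  k = 3: (44 + 26 + 19)/89 = 89/89 = 1

Summary (fraction, with percent):

explained: PC1 0.4944 (49.44%), PC2 0.2921 (29.21%), PC3 0.2135 (21.35%);  cumulative: 0.4944, 0.7865, 1


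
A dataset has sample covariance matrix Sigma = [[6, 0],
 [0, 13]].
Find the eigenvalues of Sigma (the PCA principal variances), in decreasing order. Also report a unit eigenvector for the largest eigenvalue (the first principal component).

Step 1 — characteristic polynomial of 2×2 Sigma:
  det(Sigma - λI) = λ² - trace · λ + det = 0.
  trace = 6 + 13 = 19, det = 6·13 - (0)² = 78.
Step 2 — discriminant:
  Δ = trace² - 4·det = 361 - 312 = 49.
Step 3 — eigenvalues:
  λ = (trace ± √Δ)/2 = (19 ± 7)/2,
  λ_1 = 13,  λ_2 = 6.

Step 4 — unit eigenvector for λ_1: Sigma is diagonal, so its eigenvectors are the coordinate axes. λ_1 = 13 is the diagonal entry on the second coordinate axis, hence
  v_1 = (0, 1) (||v_1|| = 1).

λ_1 = 13,  λ_2 = 6;  v_1 ≈ (0, 1)


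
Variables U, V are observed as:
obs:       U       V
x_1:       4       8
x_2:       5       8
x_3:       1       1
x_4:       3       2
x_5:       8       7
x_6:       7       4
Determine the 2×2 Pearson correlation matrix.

Step 1 — column means:
  mean(U) = (4 + 5 + 1 + 3 + 8 + 7) / 6 = 28/6 = 4.6667
  mean(V) = (8 + 8 + 1 + 2 + 7 + 4) / 6 = 30/6 = 5

Step 2 — sample variances and covariances s[i,j] = (1/(n-1)) · Σ_k (x_{k,i} - mean_i) · (x_{k,j} - mean_j), with n-1 = 5:
  s[U,U] = ((-0.6667)·(-0.6667) + (0.3333)·(0.3333) + (-3.6667)·(-3.6667) + (-1.6667)·(-1.6667) + (3.3333)·(3.3333) + (2.3333)·(2.3333)) / 5 = 33.3333/5 = 6.6667
  s[U,V] = ((-0.6667)·(3) + (0.3333)·(3) + (-3.6667)·(-4) + (-1.6667)·(-3) + (3.3333)·(2) + (2.3333)·(-1)) / 5 = 23/5 = 4.6
  s[V,V] = ((3)·(3) + (3)·(3) + (-4)·(-4) + (-3)·(-3) + (2)·(2) + (-1)·(-1)) / 5 = 48/5 = 9.6
  Sample standard deviations s_i = √(s[i,i]):
  s(U) = √(6.6667) = 2.582
  s(V) = √(9.6) = 3.0984

Step 3 — r_{ij} = s_{ij} / (s_i · s_j):
  r[U,U] = 1 (diagonal).
  r[U,V] = 4.6 / (2.582 · 3.0984) = 4.6 / 8 = 0.575
  r[V,V] = 1 (diagonal).

R is symmetric with unit diagonal. Assembling:

R = [[1, 0.575],
 [0.575, 1]]


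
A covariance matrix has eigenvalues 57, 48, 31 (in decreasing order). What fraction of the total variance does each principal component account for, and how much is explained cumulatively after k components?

Step 1 — total variance = trace(Sigma) = Σ λ_i = 57 + 48 + 31 = 136.

Step 2 — fraction explained by component i = λ_i / Σ λ:
  PC1: 57/136 = 0.4191
  PC2: 48/136 = 0.3529
  PC3: 31/136 = 0.2279

Step 3 — cumulative fraction after k components = (λ_1 + ... + λ_k) / Σ λ:
  k = 1: 57/136 = 0.4191
  k = 2: (57 + 48)/136 = 105/136 = 0.7721
  k = 3: (57 + 48 + 31)/136 = 136/136 = 1

Summary (fraction, with percent):

explained: PC1 0.4191 (41.91%), PC2 0.3529 (35.29%), PC3 0.2279 (22.79%);  cumulative: 0.4191, 0.7721, 1


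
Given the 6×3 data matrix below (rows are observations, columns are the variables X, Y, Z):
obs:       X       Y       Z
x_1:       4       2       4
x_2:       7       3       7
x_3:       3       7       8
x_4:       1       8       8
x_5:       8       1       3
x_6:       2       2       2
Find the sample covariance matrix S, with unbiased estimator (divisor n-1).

Step 1 — column means:
  mean(X) = (4 + 7 + 3 + 1 + 8 + 2) / 6 = 25/6 = 4.1667
  mean(Y) = (2 + 3 + 7 + 8 + 1 + 2) / 6 = 23/6 = 3.8333
  mean(Z) = (4 + 7 + 8 + 8 + 3 + 2) / 6 = 32/6 = 5.3333

Step 2 — sample covariance S[i,j] = (1/(n-1)) · Σ_k (x_{k,i} - mean_i) · (x_{k,j} - mean_j), with n-1 = 5.
  S[X,X] = ((-0.1667)·(-0.1667) + (2.8333)·(2.8333) + (-1.1667)·(-1.1667) + (-3.1667)·(-3.1667) + (3.8333)·(3.8333) + (-2.1667)·(-2.1667)) / 5 = 38.8333/5 = 7.7667
  S[X,Y] = ((-0.1667)·(-1.8333) + (2.8333)·(-0.8333) + (-1.1667)·(3.1667) + (-3.1667)·(4.1667) + (3.8333)·(-2.8333) + (-2.1667)·(-1.8333)) / 5 = -25.8333/5 = -5.1667
  S[X,Z] = ((-0.1667)·(-1.3333) + (2.8333)·(1.6667) + (-1.1667)·(2.6667) + (-3.1667)·(2.6667) + (3.8333)·(-2.3333) + (-2.1667)·(-3.3333)) / 5 = -8.3333/5 = -1.6667
  S[Y,Y] = ((-1.8333)·(-1.8333) + (-0.8333)·(-0.8333) + (3.1667)·(3.1667) + (4.1667)·(4.1667) + (-2.8333)·(-2.8333) + (-1.8333)·(-1.8333)) / 5 = 42.8333/5 = 8.5667
  S[Y,Z] = ((-1.8333)·(-1.3333) + (-0.8333)·(1.6667) + (3.1667)·(2.6667) + (4.1667)·(2.6667) + (-2.8333)·(-2.3333) + (-1.8333)·(-3.3333)) / 5 = 33.3333/5 = 6.6667
  S[Z,Z] = ((-1.3333)·(-1.3333) + (1.6667)·(1.6667) + (2.6667)·(2.6667) + (2.6667)·(2.6667) + (-2.3333)·(-2.3333) + (-3.3333)·(-3.3333)) / 5 = 35.3333/5 = 7.0667

S is symmetric (S[j,i] = S[i,j]). Assembling:

S = [[7.7667, -5.1667, -1.6667],
 [-5.1667, 8.5667, 6.6667],
 [-1.6667, 6.6667, 7.0667]]


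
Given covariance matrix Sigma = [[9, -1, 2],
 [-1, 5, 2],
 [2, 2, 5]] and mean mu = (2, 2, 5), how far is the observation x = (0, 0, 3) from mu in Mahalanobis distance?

Step 1 — centre the observation: (x - mu) = (-2, -2, -2).

Step 2 — invert Sigma (cofactor / det for 3×3, or solve directly):
  Sigma^{-1} = [[0.1346, 0.0577, -0.0769],
 [0.0577, 0.2628, -0.1282],
 [-0.0769, -0.1282, 0.2821]].

Step 3 — form the quadratic (x - mu)^T · Sigma^{-1} · (x - mu):
  Sigma^{-1} · (x - mu) = (-0.2308, -0.3846, -0.1538).
  (x - mu)^T · [Sigma^{-1} · (x - mu)] = (-2)·(-0.2308) + (-2)·(-0.3846) + (-2)·(-0.1538) = 1.5385.

Step 4 — take square root: d = √(1.5385) ≈ 1.2403.

d(x, mu) = √(1.5385) ≈ 1.2403


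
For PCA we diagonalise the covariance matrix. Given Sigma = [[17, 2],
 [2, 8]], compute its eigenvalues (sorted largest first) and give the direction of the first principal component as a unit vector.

Step 1 — characteristic polynomial of 2×2 Sigma:
  det(Sigma - λI) = λ² - trace · λ + det = 0.
  trace = 17 + 8 = 25, det = 17·8 - (2)² = 132.
Step 2 — discriminant:
  Δ = trace² - 4·det = 625 - 528 = 97.
Step 3 — eigenvalues:
  λ = (trace ± √Δ)/2 = (25 ± 9.8489)/2,
  λ_1 = 17.4244,  λ_2 = 7.5756.

Step 4 — unit eigenvector for λ_1: solve (Sigma - λ_1 I)v = 0. First row:
  (17 - 17.4244)·v_x + (2)·v_y = 0, i.e. (-0.4244)·v_x + (2)·v_y = 0,
  so v ∝ (b, λ_1 - a) = (2, 0.4244) = u.
  ||u|| = √((2)² + (0.4244)²) = √(4.1801) ≈ 2.0445,
  v_1 = u/||u|| ≈ (0.9782, 0.2076) (||v_1|| = 1).

λ_1 = 17.4244,  λ_2 = 7.5756;  v_1 ≈ (0.9782, 0.2076)


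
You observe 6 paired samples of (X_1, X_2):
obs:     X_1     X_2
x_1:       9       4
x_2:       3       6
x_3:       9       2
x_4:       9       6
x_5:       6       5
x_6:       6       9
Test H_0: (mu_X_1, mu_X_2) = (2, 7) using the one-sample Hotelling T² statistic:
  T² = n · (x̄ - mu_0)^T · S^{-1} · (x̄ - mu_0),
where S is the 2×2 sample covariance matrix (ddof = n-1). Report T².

Step 1 — sample mean vector:
  mean(X_1) = (9 + 3 + 9 + 9 + 6 + 6) / 6 = 42/6 = 7
  mean(X_2) = (4 + 6 + 2 + 6 + 5 + 9) / 6 = 32/6 = 5.3333
  x̄ = (7, 5.3333),  deviation x̄ - mu_0 = (7, 5.3333) - (2, 7) = (5, -1.6667).

Step 2 — sample covariance matrix, S[i,j] = (1/(n-1)) · Σ_k (x_{k,i} - mean_i) · (x_{k,j} - mean_j), divisor n-1 = 5:
  S[X_1,X_1] = ((2)·(2) + (-4)·(-4) + (2)·(2) + (2)·(2) + (-1)·(-1) + (-1)·(-1)) / 5 = 30/5 = 6
  S[X_1,X_2] = ((2)·(-1.3333) + (-4)·(0.6667) + (2)·(-3.3333) + (2)·(0.6667) + (-1)·(-0.3333) + (-1)·(3.6667)) / 5 = -14/5 = -2.8
  S[X_2,X_2] = ((-1.3333)·(-1.3333) + (0.6667)·(0.6667) + (-3.3333)·(-3.3333) + (0.6667)·(0.6667) + (-0.3333)·(-0.3333) + (3.6667)·(3.6667)) / 5 = 27.3333/5 = 5.4667
  S = [[6, -2.8],
 [-2.8, 5.4667]].

Step 3 — invert S. det(S) = 6·5.4667 - (-2.8)² = 24.96.
  S^{-1} = (1/det) · [[d, -b], [-b, a]] = [[0.219, 0.1122],
 [0.1122, 0.2404]].

Step 4 — quadratic form (x̄ - mu_0)^T · S^{-1} · (x̄ - mu_0):
  S^{-1} · (x̄ - mu_0) = (0.9081, 0.1603),
  (x̄ - mu_0)^T · [...] = (5)·(0.9081) + (-1.6667)·(0.1603) = 4.2735.

Step 5 — scale by n: T² = 6 · 4.2735 = 25.641.

T² ≈ 25.641
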